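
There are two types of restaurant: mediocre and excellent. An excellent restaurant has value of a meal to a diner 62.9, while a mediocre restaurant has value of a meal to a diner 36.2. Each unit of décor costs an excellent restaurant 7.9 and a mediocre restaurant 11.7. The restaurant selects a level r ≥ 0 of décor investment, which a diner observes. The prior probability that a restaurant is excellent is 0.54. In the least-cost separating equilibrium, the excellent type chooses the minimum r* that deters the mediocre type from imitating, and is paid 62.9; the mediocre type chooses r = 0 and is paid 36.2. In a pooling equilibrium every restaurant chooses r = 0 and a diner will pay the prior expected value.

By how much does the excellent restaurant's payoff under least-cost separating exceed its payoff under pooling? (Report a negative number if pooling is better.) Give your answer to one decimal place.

-5.7

Least-cost separating signal: r* solves 36.2 = 62.9 − 11.7·r*, so r* = (62.9 − 36.2)/11.7 ≈ 2.2821.
Excellent type's separating payoff: 62.9 − 7.9 × r* = 62.9 − 7.9 × (62.9 − 36.2)/11.7 = 62.9 − 210.93/11.7 ≈ 44.872.
Pooling payoff: 0.54 × 62.9 + 0.46 × 36.2 = 50.618.
Difference: 44.872 − 50.618 = -5.746, i.e. -5.7 to one decimal place.
The excellent type would prefer the pooling outcome.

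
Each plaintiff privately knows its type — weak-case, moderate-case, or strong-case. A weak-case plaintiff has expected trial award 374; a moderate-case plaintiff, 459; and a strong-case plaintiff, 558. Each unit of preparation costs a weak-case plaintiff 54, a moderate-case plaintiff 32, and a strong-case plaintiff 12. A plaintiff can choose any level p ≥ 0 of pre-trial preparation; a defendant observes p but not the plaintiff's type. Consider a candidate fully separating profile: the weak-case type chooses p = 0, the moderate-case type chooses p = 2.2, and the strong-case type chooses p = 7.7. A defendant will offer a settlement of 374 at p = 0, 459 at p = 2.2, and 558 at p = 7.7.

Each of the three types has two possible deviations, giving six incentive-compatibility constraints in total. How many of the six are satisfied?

Moderate-case (own payoff 459 − 32×2.2 = 388.6): to p=0 gives 374 → no gain ✓; to p=7.7 gives 558 − 32×7.7 = 311.6 → no gain ✓.
Weak-case (own payoff 374): to p=2.2 gives 459 − 54×2.2 = 340.2 → no gain ✓; to p=7.7 gives 558 − 54×7.7 = 142.2 → no gain ✓.
Strong-case (own payoff 558 − 12×7.7 = 465.6): to p=0 gives 374 → no gain ✓; to p=2.2 gives 459 − 12×2.2 = 432.6 → no gain ✓.
6 of the 6 constraints hold; this profile is a separating equilibrium.

6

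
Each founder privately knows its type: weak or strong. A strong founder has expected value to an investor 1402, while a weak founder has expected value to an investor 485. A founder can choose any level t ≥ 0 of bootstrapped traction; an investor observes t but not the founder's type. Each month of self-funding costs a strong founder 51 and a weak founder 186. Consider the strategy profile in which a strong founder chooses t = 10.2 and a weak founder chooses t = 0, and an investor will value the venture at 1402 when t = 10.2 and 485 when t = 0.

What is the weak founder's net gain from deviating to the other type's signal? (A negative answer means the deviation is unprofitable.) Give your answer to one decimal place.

-980.2

Playing t = 0 the weak founder receives 485.
Deviating to t = 10.2 brings payment 1402 at cost 186 × 10.2 = 1897.2, netting -495.2.
Gain from deviating: -495.2 − 485 = -980.2.
The gain is negative, so the weak type's incentive-compatibility constraint is satisfied.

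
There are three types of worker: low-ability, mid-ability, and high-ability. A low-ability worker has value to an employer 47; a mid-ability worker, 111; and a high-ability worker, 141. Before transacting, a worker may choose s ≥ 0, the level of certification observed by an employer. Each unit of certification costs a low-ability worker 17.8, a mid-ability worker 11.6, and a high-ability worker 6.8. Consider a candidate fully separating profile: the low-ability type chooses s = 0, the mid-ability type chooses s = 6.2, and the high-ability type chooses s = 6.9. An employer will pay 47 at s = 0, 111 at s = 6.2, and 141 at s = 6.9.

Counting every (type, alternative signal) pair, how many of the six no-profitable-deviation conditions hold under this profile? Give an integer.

High-ability (own payoff 141 − 6.8×6.9 = 94.08): to s=0 gives 47 → no gain ✓; to s=6.2 gives 111 − 6.8×6.2 = 68.84 → no gain ✓.
Mid-ability (own payoff 111 − 11.6×6.2 = 39.08): to s=0 gives 47 → profitable ✗; to s=6.9 gives 141 − 11.6×6.9 = 60.96 → profitable ✗.
Low-ability (own payoff 47): to s=6.2 gives 111 − 17.8×6.2 = 0.64 → no gain ✓; to s=6.9 gives 141 − 17.8×6.9 = 18.18 → no gain ✓.
4 of the 6 constraints hold; not an equilibrium.

4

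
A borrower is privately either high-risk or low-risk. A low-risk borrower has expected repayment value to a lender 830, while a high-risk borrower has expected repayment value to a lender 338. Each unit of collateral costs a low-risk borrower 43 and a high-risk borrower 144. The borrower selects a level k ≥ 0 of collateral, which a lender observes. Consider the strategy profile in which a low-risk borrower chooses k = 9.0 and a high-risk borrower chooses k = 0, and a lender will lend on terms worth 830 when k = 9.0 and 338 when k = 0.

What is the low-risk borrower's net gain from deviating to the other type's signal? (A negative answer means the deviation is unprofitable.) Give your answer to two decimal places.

-105.00

Playing k = 9.0 the low-risk borrower receives 830 − 43 × 9.0 = 443.
Deviating to k = 0 yields 338 instead.
Gain from deviating: 338 − 443 = -105.00.
The gain is negative, so the low-risk type's incentive-compatibility constraint is satisfied.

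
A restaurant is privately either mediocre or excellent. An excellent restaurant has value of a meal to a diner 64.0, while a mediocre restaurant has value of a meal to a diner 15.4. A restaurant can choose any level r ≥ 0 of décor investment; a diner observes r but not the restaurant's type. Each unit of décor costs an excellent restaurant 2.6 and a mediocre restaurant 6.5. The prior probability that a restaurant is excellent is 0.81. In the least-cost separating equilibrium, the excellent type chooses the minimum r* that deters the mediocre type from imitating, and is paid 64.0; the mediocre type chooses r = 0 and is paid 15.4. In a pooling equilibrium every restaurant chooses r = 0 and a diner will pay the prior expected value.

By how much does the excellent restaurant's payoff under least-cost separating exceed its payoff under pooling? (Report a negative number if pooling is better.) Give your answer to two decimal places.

Least-cost separating signal: r* solves 15.4 = 64.0 − 6.5·r*, so r* = (64.0 − 15.4)/6.5 ≈ 7.4769.
Excellent type's separating payoff: 64.0 − 2.6 × r* = 64.0 − 2.6 × (64.0 − 15.4)/6.5 = 64.0 − 126.36/6.5 = 44.56.
Pooling payoff: 0.81 × 64.0 + 0.19 × 15.4 = 54.766.
Difference: 44.56 − 54.766 = -10.206, i.e. -10.21 to two decimal places.
The excellent type would prefer the pooling outcome.

-10.21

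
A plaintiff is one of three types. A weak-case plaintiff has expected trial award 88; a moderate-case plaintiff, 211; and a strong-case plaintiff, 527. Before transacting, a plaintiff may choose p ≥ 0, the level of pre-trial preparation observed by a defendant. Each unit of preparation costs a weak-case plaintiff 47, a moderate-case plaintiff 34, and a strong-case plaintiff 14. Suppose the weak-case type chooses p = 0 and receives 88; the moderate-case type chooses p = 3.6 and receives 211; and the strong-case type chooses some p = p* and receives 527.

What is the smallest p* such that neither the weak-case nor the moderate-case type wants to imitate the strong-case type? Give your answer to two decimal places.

12.89

Moderate-case type (on-path payoff 211 − 34×3.6 = 88.6) won't mimic when 88.6 ≥ 527 − 34·p*, i.e. p* ≥ 12.89.
Weak-case type (on-path payoff 88) won't mimic when 88 ≥ 527 − 47·p*, i.e. p* ≥ 9.34.
Both must hold, so p* = max(9.34, 12.89) = 12.89. The moderate-case type's constraint binds.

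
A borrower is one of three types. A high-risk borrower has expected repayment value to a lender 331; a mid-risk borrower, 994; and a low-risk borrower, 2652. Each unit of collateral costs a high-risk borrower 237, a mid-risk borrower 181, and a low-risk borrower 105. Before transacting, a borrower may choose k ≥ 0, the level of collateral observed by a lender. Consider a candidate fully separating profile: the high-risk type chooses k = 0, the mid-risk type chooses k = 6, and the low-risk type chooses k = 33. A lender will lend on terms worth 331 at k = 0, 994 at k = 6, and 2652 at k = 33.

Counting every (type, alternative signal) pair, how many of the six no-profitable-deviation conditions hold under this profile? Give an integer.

Mid-risk (own payoff 994 − 181×6 = -92): to k=0 gives 331 → profitable ✗; to k=33 gives 2652 − 181×33 = -3321 → no gain ✓.
High-risk (own payoff 331): to k=6 gives 994 − 237×6 = -428 → no gain ✓; to k=33 gives 2652 − 237×33 = -5169 → no gain ✓.
Low-risk (own payoff 2652 − 105×33 = -813): to k=0 gives 331 → profitable ✗; to k=6 gives 994 − 105×6 = 364 → profitable ✗.
3 of the 6 constraints hold; not an equilibrium.

3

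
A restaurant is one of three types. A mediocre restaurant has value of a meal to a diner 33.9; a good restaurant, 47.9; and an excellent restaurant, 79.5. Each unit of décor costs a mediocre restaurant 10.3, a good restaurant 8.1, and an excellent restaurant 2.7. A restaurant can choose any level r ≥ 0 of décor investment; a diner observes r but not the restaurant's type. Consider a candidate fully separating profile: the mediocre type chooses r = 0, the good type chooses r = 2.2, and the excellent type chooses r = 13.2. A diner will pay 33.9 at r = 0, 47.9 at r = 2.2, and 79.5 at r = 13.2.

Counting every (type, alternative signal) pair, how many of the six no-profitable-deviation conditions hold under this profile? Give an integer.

Good (own payoff 47.9 − 8.1×2.2 = 30.08): to r=0 gives 33.9 → profitable ✗; to r=13.2 gives 79.5 − 8.1×13.2 = -27.42 → no gain ✓.
Mediocre (own payoff 33.9): to r=2.2 gives 47.9 − 10.3×2.2 = 25.24 → no gain ✓; to r=13.2 gives 79.5 − 10.3×13.2 = -56.46 → no gain ✓.
Excellent (own payoff 79.5 − 2.7×13.2 = 43.86): to r=0 gives 33.9 → no gain ✓; to r=2.2 gives 47.9 − 2.7×2.2 = 41.96 → no gain ✓.
5 of the 6 constraints hold; not an equilibrium.

5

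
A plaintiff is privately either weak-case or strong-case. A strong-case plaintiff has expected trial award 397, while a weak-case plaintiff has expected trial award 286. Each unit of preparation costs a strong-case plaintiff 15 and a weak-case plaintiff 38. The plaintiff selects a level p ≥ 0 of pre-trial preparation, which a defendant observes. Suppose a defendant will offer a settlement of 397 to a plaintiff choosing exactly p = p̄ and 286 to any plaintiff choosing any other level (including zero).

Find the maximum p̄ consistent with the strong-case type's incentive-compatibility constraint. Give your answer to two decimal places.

Choosing p̄ yields the strong-case type 397 − 15·p̄; choosing zero yields 286.
The strong-case type is indifferent at 397 − 15·p̄ = 286, i.e. p̄ = (397 − 286) / 15 = 7.40.
For any p̄ above 7.40 the strong-case type would rather pool at zero, so separation collapses.

7.40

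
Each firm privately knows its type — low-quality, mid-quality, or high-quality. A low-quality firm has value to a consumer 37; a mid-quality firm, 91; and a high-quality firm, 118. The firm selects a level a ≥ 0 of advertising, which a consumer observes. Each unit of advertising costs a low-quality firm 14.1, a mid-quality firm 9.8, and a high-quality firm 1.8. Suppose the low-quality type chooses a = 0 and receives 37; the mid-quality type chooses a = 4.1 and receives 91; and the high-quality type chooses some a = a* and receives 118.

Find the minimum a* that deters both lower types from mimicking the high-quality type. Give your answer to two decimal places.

Low-quality type (on-path payoff 37) won't mimic when 37 ≥ 118 − 14.1·a*, i.e. a* ≥ 5.74.
Mid-quality type (on-path payoff 91 − 9.8×4.1 = 50.82) won't mimic when 50.82 ≥ 118 − 9.8·a*, i.e. a* ≥ 6.86.
Both must hold, so a* = max(5.74, 6.86) = 6.86. The mid-quality type's constraint binds.

6.86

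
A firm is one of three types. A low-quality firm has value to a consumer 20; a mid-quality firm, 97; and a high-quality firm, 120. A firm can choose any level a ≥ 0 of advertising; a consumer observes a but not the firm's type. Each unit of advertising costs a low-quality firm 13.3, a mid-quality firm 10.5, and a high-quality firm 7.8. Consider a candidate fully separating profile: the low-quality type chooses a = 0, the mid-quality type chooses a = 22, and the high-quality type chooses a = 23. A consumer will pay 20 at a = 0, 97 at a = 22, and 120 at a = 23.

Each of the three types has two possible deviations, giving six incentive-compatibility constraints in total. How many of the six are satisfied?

3

Low-quality (own payoff 20): to a=22 gives 97 − 13.3×22 = -195.6 → no gain ✓; to a=23 gives 120 − 13.3×23 = -185.9 → no gain ✓.
High-quality (own payoff 120 − 7.8×23 = -59.4): to a=0 gives 20 → profitable ✗; to a=22 gives 97 − 7.8×22 = -74.6 → no gain ✓.
Mid-quality (own payoff 97 − 10.5×22 = -134): to a=0 gives 20 → profitable ✗; to a=23 gives 120 − 10.5×23 = -121.5 → profitable ✗.
3 of the 6 constraints hold; not an equilibrium.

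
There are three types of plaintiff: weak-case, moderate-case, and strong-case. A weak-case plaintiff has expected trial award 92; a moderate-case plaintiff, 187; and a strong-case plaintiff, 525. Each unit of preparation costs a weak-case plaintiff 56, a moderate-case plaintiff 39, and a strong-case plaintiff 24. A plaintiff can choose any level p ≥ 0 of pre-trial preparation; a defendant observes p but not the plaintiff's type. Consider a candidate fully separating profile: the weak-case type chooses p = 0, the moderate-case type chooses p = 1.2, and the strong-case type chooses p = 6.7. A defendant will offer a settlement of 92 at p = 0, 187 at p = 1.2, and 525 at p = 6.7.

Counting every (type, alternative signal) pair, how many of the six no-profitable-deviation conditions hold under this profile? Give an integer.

Moderate-case (own payoff 187 − 39×1.2 = 140.2): to p=0 gives 92 → no gain ✓; to p=6.7 gives 525 − 39×6.7 = 263.7 → profitable ✗.
Weak-case (own payoff 92): to p=1.2 gives 187 − 56×1.2 = 119.8 → profitable ✗; to p=6.7 gives 525 − 56×6.7 = 149.8 → profitable ✗.
Strong-case (own payoff 525 − 24×6.7 = 364.2): to p=0 gives 92 → no gain ✓; to p=1.2 gives 187 − 24×1.2 = 158.2 → no gain ✓.
3 of the 6 constraints hold; not an equilibrium.

3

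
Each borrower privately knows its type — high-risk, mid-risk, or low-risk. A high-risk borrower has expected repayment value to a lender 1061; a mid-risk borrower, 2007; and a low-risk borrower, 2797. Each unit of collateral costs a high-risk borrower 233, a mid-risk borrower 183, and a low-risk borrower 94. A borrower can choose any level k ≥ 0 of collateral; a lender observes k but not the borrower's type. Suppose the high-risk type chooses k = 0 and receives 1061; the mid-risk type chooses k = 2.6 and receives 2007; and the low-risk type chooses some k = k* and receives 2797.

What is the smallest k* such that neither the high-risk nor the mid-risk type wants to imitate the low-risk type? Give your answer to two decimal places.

Mid-risk type (on-path payoff 2007 − 183×2.6 = 1531.2) won't mimic when 1531.2 ≥ 2797 − 183·k*, i.e. k* ≥ 6.92.
High-risk type (on-path payoff 1061) won't mimic when 1061 ≥ 2797 − 233·k*, i.e. k* ≥ 7.45.
Both must hold, so k* = max(7.45, 6.92) = 7.45. The high-risk type's constraint binds.

7.45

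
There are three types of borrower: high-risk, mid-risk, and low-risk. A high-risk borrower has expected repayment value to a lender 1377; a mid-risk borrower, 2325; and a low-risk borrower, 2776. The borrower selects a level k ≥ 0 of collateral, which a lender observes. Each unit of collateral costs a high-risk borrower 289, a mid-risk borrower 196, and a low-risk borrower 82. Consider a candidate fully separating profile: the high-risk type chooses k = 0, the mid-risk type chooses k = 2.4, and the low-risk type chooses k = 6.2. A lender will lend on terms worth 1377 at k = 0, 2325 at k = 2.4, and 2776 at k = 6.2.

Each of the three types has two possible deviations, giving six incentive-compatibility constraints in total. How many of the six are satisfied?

5

Mid-risk (own payoff 2325 − 196×2.4 = 1854.6): to k=0 gives 1377 → no gain ✓; to k=6.2 gives 2776 − 196×6.2 = 1560.8 → no gain ✓.
High-risk (own payoff 1377): to k=2.4 gives 2325 − 289×2.4 = 1631.4 → profitable ✗; to k=6.2 gives 2776 − 289×6.2 = 984.2 → no gain ✓.
Low-risk (own payoff 2776 − 82×6.2 = 2267.6): to k=0 gives 1377 → no gain ✓; to k=2.4 gives 2325 − 82×2.4 = 2128.2 → no gain ✓.
5 of the 6 constraints hold; not an equilibrium.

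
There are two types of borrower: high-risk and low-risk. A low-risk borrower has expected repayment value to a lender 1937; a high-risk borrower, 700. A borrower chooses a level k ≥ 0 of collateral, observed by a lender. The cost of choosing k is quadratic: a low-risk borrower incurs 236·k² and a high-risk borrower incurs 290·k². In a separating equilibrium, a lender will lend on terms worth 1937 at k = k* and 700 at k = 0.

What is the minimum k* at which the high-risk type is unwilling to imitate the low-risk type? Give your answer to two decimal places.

2.07

The high-risk type at k = 0 receives 700; imitating at k* yields 1937 − 290·k*².
Indifference: 700 = 1937 − 290·k*², so k*² = (1937 − 700) / 290 ≈ 4.2655.
k* = √4.2655 ≈ 2.07.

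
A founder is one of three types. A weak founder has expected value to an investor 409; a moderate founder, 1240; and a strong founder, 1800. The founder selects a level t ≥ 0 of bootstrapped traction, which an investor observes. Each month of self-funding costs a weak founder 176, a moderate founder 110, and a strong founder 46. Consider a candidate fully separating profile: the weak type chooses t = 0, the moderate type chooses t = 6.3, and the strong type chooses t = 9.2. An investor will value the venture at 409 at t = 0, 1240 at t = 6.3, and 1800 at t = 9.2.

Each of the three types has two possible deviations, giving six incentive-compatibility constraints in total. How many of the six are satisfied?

5

Weak (own payoff 409): to t=6.3 gives 1240 − 176×6.3 = 131.2 → no gain ✓; to t=9.2 gives 1800 − 176×9.2 = 180.8 → no gain ✓.
Strong (own payoff 1800 − 46×9.2 = 1376.8): to t=0 gives 409 → no gain ✓; to t=6.3 gives 1240 − 46×6.3 = 950.2 → no gain ✓.
Moderate (own payoff 1240 − 110×6.3 = 547): to t=0 gives 409 → no gain ✓; to t=9.2 gives 1800 − 110×9.2 = 788 → profitable ✗.
5 of the 6 constraints hold; not an equilibrium.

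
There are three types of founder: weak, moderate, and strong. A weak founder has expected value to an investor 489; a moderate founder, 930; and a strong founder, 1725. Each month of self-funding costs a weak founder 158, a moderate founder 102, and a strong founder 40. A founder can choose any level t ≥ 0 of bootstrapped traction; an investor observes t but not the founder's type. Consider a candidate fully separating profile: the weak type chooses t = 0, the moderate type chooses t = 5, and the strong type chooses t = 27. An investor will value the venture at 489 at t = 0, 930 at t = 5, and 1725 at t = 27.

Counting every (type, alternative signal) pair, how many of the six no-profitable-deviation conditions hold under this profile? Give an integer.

Strong (own payoff 1725 − 40×27 = 645): to t=0 gives 489 → no gain ✓; to t=5 gives 930 − 40×5 = 730 → profitable ✗.
Moderate (own payoff 930 − 102×5 = 420): to t=0 gives 489 → profitable ✗; to t=27 gives 1725 − 102×27 = -1029 → no gain ✓.
Weak (own payoff 489): to t=5 gives 930 − 158×5 = 140 → no gain ✓; to t=27 gives 1725 − 158×27 = -2541 → no gain ✓.
4 of the 6 constraints hold; not an equilibrium.

4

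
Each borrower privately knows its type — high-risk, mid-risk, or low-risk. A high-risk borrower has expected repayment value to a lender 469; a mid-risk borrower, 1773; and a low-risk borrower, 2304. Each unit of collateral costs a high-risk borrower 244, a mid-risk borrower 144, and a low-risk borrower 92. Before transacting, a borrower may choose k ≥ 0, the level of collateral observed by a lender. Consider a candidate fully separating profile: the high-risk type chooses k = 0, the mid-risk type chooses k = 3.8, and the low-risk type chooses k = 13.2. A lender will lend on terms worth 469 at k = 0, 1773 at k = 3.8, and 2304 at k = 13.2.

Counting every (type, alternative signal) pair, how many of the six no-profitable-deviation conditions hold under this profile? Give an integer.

High-risk (own payoff 469): to k=3.8 gives 1773 − 244×3.8 = 845.8 → profitable ✗; to k=13.2 gives 2304 − 244×13.2 = -916.8 → no gain ✓.
Mid-risk (own payoff 1773 − 144×3.8 = 1225.8): to k=0 gives 469 → no gain ✓; to k=13.2 gives 2304 − 144×13.2 = 403.2 → no gain ✓.
Low-risk (own payoff 2304 − 92×13.2 = 1089.6): to k=0 gives 469 → no gain ✓; to k=3.8 gives 1773 − 92×3.8 = 1423.4 → profitable ✗.
4 of the 6 constraints hold; not an equilibrium.

4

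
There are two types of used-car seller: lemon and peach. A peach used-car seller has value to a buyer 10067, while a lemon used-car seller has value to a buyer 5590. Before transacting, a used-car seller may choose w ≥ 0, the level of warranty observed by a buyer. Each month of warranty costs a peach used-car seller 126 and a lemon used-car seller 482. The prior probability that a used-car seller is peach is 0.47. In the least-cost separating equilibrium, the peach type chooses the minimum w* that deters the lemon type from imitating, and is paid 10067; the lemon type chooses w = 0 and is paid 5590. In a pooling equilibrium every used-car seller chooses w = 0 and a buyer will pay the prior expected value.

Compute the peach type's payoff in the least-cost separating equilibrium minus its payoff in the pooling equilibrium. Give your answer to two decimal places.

1202.47

Least-cost separating signal: w* solves 5590 = 10067 − 482·w*, so w* = (10067 − 5590)/482 ≈ 9.2884.
Peach type's separating payoff: 10067 − 126 × w* = 10067 − 126 × (10067 − 5590)/482 = 10067 − 564102/482 ≈ 8896.6639.
Pooling payoff: 0.47 × 10067 + 0.53 × 5590 = 7694.19.
Difference: 8896.6639 − 7694.19 = 1202.4739, i.e. 1202.47 to two decimal places.
The peach type prefers to separate.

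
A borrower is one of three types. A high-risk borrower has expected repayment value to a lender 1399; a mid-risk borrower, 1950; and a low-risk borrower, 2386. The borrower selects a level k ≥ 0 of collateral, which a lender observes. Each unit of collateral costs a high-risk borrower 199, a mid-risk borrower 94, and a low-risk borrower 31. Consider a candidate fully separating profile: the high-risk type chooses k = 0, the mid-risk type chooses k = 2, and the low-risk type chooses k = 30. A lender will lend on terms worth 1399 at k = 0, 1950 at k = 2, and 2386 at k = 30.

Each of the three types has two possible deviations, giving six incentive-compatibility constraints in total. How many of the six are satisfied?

Low-risk (own payoff 2386 − 31×30 = 1456): to k=0 gives 1399 → no gain ✓; to k=2 gives 1950 − 31×2 = 1888 → profitable ✗.
Mid-risk (own payoff 1950 − 94×2 = 1762): to k=0 gives 1399 → no gain ✓; to k=30 gives 2386 − 94×30 = -434 → no gain ✓.
High-risk (own payoff 1399): to k=2 gives 1950 − 199×2 = 1552 → profitable ✗; to k=30 gives 2386 − 199×30 = -3584 → no gain ✓.
4 of the 6 constraints hold; not an equilibrium.

4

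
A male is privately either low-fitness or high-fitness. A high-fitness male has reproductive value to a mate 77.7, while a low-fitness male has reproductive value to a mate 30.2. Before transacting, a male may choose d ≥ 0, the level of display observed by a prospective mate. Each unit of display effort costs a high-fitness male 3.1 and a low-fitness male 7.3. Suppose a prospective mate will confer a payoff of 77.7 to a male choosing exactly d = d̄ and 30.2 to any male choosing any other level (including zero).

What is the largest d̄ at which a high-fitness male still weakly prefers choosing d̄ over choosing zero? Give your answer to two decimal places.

Choosing d̄ yields the high-fitness type 77.7 − 3.1·d̄; choosing zero yields 30.2.
The high-fitness type is indifferent at 77.7 − 3.1·d̄ = 30.2, i.e. d̄ = (77.7 − 30.2) / 3.1 ≈ 15.32.
For any d̄ above 15.32 the high-fitness type would rather pool at zero, so separation collapses.

15.32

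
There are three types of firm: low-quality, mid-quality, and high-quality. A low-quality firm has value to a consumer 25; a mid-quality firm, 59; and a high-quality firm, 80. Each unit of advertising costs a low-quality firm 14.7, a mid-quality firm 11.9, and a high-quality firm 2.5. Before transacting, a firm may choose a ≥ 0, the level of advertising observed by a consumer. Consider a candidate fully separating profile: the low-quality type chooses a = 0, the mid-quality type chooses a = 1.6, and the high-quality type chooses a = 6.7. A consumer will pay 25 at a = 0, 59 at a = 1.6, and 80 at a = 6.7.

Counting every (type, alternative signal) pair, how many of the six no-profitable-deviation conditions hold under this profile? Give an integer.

5

Low-quality (own payoff 25): to a=1.6 gives 59 − 14.7×1.6 = 35.48 → profitable ✗; to a=6.7 gives 80 − 14.7×6.7 = -18.49 → no gain ✓.
Mid-quality (own payoff 59 − 11.9×1.6 = 39.96): to a=0 gives 25 → no gain ✓; to a=6.7 gives 80 − 11.9×6.7 = 0.27 → no gain ✓.
High-quality (own payoff 80 − 2.5×6.7 = 63.25): to a=0 gives 25 → no gain ✓; to a=1.6 gives 59 − 2.5×1.6 = 55 → no gain ✓.
5 of the 6 constraints hold; not an equilibrium.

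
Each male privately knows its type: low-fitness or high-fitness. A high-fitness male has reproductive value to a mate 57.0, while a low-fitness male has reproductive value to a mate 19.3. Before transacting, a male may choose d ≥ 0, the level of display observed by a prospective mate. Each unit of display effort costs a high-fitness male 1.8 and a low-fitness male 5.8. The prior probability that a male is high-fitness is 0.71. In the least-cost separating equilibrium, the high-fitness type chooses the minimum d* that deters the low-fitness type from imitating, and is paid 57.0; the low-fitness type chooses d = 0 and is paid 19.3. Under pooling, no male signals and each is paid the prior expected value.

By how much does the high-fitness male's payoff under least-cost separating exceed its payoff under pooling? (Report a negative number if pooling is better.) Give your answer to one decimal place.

Least-cost separating signal: d* solves 19.3 = 57.0 − 5.8·d*, so d* = (57.0 − 19.3)/5.8 = 6.5.
High-fitness type's separating payoff: 57.0 − 1.8 × d* = 57.0 − 1.8 × (57.0 − 19.3)/5.8 = 57.0 − 67.86/5.8 = 45.3.
Pooling payoff: 0.71 × 57.0 + 0.29 × 19.3 = 46.067.
Difference: 45.3 − 46.067 = -0.767, i.e. -0.8 to one decimal place.
The high-fitness type would prefer the pooling outcome.

-0.8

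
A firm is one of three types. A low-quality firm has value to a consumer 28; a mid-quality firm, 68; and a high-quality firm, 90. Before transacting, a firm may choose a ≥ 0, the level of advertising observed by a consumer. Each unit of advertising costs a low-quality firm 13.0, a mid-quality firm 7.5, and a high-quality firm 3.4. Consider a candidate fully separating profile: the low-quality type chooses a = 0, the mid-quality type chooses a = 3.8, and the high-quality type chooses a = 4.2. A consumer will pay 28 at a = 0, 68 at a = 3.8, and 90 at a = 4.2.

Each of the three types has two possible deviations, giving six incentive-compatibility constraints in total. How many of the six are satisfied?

Mid-quality (own payoff 68 − 7.5×3.8 = 39.5): to a=0 gives 28 → no gain ✓; to a=4.2 gives 90 − 7.5×4.2 = 58.5 → profitable ✗.
Low-quality (own payoff 28): to a=3.8 gives 68 − 13.0×3.8 = 18.6 → no gain ✓; to a=4.2 gives 90 − 13.0×4.2 = 35.4 → profitable ✗.
High-quality (own payoff 90 − 3.4×4.2 = 75.72): to a=0 gives 28 → no gain ✓; to a=3.8 gives 68 − 3.4×3.8 = 55.08 → no gain ✓.
4 of the 6 constraints hold; not an equilibrium.

4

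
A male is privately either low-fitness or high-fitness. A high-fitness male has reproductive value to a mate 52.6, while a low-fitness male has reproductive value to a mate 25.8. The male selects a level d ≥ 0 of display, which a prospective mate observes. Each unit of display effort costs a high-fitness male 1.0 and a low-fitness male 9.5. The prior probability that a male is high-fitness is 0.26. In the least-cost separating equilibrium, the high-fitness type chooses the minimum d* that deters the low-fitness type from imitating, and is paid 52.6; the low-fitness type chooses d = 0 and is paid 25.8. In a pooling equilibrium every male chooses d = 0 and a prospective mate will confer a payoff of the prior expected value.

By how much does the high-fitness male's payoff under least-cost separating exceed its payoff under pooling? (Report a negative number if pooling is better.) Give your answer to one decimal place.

Least-cost separating signal: d* solves 25.8 = 52.6 − 9.5·d*, so d* = (52.6 − 25.8)/9.5 ≈ 2.8211.
High-fitness type's separating payoff: 52.6 − 1.0 × d* = 52.6 − 1.0 × (52.6 − 25.8)/9.5 = 52.6 − 26.8/9.5 ≈ 49.779.
Pooling payoff: 0.26 × 52.6 + 0.74 × 25.8 = 32.768.
Difference: 49.779 − 32.768 = 17.011, i.e. 17.0 to one decimal place.
The high-fitness type prefers to separate.

17.0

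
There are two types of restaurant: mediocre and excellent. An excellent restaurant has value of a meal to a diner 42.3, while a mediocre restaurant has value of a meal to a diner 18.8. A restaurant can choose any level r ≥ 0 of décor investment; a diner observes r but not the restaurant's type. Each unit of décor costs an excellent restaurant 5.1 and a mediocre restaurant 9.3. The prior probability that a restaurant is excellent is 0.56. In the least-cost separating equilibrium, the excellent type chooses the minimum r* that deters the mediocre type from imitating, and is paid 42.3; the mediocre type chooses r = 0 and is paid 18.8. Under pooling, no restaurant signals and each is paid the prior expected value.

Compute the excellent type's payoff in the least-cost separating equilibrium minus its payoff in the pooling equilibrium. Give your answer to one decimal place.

-2.5

Least-cost separating signal: r* solves 18.8 = 42.3 − 9.3·r*, so r* = (42.3 − 18.8)/9.3 ≈ 2.5269.
Excellent type's separating payoff: 42.3 − 5.1 × r* = 42.3 − 5.1 × (42.3 − 18.8)/9.3 = 42.3 − 119.85/9.3 ≈ 29.413.
Pooling payoff: 0.56 × 42.3 + 0.44 × 18.8 = 31.96.
Difference: 29.413 − 31.96 = -2.547, i.e. -2.5 to one decimal place.
The excellent type would prefer the pooling outcome.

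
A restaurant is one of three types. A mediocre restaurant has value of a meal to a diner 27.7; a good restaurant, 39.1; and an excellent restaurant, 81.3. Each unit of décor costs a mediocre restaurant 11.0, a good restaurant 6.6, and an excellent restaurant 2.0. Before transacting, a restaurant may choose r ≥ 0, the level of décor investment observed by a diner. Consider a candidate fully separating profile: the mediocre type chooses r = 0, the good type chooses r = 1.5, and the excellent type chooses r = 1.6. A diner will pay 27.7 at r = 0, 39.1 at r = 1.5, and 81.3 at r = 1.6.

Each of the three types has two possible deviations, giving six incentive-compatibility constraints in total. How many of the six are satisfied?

Excellent (own payoff 81.3 − 2.0×1.6 = 78.1): to r=0 gives 27.7 → no gain ✓; to r=1.5 gives 39.1 − 2.0×1.5 = 36.1 → no gain ✓.
Mediocre (own payoff 27.7): to r=1.5 gives 39.1 − 11.0×1.5 = 22.6 → no gain ✓; to r=1.6 gives 81.3 − 11.0×1.6 = 63.7 → profitable ✗.
Good (own payoff 39.1 − 6.6×1.5 = 29.2): to r=0 gives 27.7 → no gain ✓; to r=1.6 gives 81.3 − 6.6×1.6 = 70.74 → profitable ✗.
4 of the 6 constraints hold; not an equilibrium.

4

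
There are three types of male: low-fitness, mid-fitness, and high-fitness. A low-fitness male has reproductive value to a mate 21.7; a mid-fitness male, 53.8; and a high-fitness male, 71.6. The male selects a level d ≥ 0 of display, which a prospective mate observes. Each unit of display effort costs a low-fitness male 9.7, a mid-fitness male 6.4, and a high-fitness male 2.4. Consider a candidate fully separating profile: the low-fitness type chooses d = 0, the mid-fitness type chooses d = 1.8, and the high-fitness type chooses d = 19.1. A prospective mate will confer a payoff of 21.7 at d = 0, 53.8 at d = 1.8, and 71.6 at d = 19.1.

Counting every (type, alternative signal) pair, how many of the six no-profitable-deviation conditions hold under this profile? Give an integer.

High-fitness (own payoff 71.6 − 2.4×19.1 = 25.76): to d=0 gives 21.7 → no gain ✓; to d=1.8 gives 53.8 − 2.4×1.8 = 49.48 → profitable ✗.
Low-fitness (own payoff 21.7): to d=1.8 gives 53.8 − 9.7×1.8 = 36.34 → profitable ✗; to d=19.1 gives 71.6 − 9.7×19.1 = -113.67 → no gain ✓.
Mid-fitness (own payoff 53.8 − 6.4×1.8 = 42.28): to d=0 gives 21.7 → no gain ✓; to d=19.1 gives 71.6 − 6.4×19.1 = -50.64 → no gain ✓.
4 of the 6 constraints hold; not an equilibrium.

4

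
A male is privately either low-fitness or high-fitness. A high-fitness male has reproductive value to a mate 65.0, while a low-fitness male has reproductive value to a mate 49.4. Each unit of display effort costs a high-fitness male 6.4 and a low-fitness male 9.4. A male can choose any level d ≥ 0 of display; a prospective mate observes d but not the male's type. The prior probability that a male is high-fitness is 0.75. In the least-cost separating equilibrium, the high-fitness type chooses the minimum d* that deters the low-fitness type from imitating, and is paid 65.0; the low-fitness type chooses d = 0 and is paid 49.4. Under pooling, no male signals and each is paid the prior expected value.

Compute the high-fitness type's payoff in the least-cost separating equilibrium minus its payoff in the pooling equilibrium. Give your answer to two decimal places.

Least-cost separating signal: d* solves 49.4 = 65.0 − 9.4·d*, so d* = (65.0 − 49.4)/9.4 ≈ 1.6596.
High-fitness type's separating payoff: 65.0 − 6.4 × d* = 65.0 − 6.4 × (65.0 − 49.4)/9.4 = 65.0 − 99.84/9.4 ≈ 54.3787.
Pooling payoff: 0.75 × 65.0 + 0.25 × 49.4 = 61.1.
Difference: 54.3787 − 61.1 = -6.7213, i.e. -6.72 to two decimal places.
The high-fitness type would prefer the pooling outcome.

-6.72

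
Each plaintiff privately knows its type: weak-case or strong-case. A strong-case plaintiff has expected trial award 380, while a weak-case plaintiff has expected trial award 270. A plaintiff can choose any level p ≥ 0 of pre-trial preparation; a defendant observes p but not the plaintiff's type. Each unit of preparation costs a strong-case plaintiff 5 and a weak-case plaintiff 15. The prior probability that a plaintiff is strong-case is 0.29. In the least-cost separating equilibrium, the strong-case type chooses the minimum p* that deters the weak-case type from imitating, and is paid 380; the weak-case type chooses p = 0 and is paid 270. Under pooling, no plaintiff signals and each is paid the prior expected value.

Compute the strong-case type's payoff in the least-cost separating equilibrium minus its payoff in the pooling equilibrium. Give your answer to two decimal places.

Least-cost separating signal: p* solves 270 = 380 − 15·p*, so p* = (380 − 270)/15 ≈ 7.3333.
Strong-case type's separating payoff: 380 − 5 × p* = 380 − 5 × (380 − 270)/15 = 380 − 550/15 ≈ 343.3333.
Pooling payoff: 0.29 × 380 + 0.71 × 270 = 301.9.
Difference: 343.3333 − 301.9 = 41.4333, i.e. 41.43 to two decimal places.
The strong-case type prefers to separate.

41.43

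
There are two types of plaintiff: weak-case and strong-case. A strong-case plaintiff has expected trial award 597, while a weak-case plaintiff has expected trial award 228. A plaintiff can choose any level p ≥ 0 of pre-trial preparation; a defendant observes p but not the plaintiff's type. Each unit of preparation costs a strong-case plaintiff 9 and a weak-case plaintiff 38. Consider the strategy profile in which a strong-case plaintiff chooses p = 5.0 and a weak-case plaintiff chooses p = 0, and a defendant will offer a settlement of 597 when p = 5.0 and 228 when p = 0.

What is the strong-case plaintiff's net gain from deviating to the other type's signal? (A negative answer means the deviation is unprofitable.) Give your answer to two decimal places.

-324.00

Playing p = 5.0 the strong-case plaintiff receives 597 − 9 × 5.0 = 552.
Deviating to p = 0 yields 228 instead.
Gain from deviating: 228 − 552 = -324.00.
The gain is negative, so the strong-case type's incentive-compatibility constraint is satisfied.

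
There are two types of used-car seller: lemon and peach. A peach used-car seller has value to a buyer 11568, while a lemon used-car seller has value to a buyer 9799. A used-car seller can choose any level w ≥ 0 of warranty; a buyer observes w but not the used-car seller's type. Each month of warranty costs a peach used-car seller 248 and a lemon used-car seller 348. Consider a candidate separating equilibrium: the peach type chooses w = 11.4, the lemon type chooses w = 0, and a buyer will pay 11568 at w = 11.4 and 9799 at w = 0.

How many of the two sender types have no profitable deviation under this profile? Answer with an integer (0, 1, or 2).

Peach type: signal → 11568 − 248 × 11.4 = 8740.8; deviate to 0 → 9799. IC fails (8740.8 < 9799).
Lemon type: stay at 0 → 9799; mimic → 11568 − 348 × 11.4 = 7600.8. IC holds (9799 ≥ 7600.8).
1 of 2 constraints hold, so this profile is not an equilibrium.

1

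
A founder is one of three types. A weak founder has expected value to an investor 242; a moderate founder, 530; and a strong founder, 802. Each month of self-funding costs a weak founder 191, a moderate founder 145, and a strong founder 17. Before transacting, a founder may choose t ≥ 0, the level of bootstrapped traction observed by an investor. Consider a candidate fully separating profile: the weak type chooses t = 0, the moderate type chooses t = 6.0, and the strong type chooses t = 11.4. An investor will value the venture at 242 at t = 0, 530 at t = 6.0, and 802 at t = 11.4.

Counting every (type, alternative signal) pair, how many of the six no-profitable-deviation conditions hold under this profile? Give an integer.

Weak (own payoff 242): to t=6.0 gives 530 − 191×6.0 = -616 → no gain ✓; to t=11.4 gives 802 − 191×11.4 = -1375.4 → no gain ✓.
Strong (own payoff 802 − 17×11.4 = 608.2): to t=0 gives 242 → no gain ✓; to t=6.0 gives 530 − 17×6.0 = 428 → no gain ✓.
Moderate (own payoff 530 − 145×6.0 = -340): to t=0 gives 242 → profitable ✗; to t=11.4 gives 802 − 145×11.4 = -851 → no gain ✓.
5 of the 6 constraints hold; not an equilibrium.

5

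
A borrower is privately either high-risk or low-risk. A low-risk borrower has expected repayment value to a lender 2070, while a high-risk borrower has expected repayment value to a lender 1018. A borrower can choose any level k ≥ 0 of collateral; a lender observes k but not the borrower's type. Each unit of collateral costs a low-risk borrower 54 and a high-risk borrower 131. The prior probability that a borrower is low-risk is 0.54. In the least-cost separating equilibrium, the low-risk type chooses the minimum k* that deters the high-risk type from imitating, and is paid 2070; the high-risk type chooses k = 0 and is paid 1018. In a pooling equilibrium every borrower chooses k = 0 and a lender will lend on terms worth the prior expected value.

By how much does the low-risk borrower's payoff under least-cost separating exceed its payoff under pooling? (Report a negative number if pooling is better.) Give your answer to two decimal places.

50.27

Least-cost separating signal: k* solves 1018 = 2070 − 131·k*, so k* = (2070 − 1018)/131 ≈ 8.0305.
Low-risk type's separating payoff: 2070 − 54 × k* = 2070 − 54 × (2070 − 1018)/131 = 2070 − 56808/131 ≈ 1636.3511.
Pooling payoff: 0.54 × 2070 + 0.46 × 1018 = 1586.08.
Difference: 1636.3511 − 1586.08 = 50.2711, i.e. 50.27 to two decimal places.
The low-risk type prefers to separate.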